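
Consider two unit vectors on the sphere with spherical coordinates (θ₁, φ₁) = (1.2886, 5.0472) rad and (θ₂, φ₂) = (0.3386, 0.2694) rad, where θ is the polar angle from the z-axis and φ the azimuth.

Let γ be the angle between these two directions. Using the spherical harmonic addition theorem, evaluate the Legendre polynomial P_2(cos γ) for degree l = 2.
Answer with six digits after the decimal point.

-0.379435

Expand P_2 via completeness: Σ_{m} conj(Y_{2,m}) at Ω₁ times Y_{2,m} at Ω₂ —
  m=-2: -0.27938 - 0.22116j × 0.03658 - 0.02187j = -0.01506 - 0.00198j  (running Σ = -0.01506 - 0.00198j)
  m=-1: 0.06789 - 0.19515j × 0.23331 - 0.06442j = 0.00327 - 0.04990j  (running Σ = -0.01179 - 0.05189j)
  m=0: -0.24202 + 0.00000j × 0.52639 + 0.00000j = -0.12740 + 0.00000j  (running Σ = -0.13918 - 0.05189j)
  m=1: -0.06789 - 0.19515j × -0.23331 - 0.06442j = 0.00327 + 0.04990j  (running Σ = -0.13592 - 0.00198j)
  m=2: -0.27938 + 0.22116j × 0.03658 + 0.02187j = -0.01506 + 0.00198j  (running Σ = -0.15097 - 0.00000j)
Σ over m = -0.15097 - 0.00000j; ×(4π/5) → -0.37944 - 0.00000j. Real part: -0.379435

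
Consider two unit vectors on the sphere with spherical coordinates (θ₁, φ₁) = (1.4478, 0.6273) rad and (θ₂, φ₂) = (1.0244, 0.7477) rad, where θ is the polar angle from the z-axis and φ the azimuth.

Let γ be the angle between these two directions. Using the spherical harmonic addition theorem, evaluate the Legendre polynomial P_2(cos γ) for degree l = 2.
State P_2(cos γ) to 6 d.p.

Expand P_2 via completeness: Σ_{m} conj(Y_{2,m}) at Ω₁ times Y_{2,m} at Ω₂ —
  m=-2: +0.118305+0.361599i × +0.021240-0.281181i = +0.104187-0.025585i  (running Σ = +0.104187-0.025585i)
  m=-1: +0.076157+0.055213i × +0.251491-0.233210i = +0.032029-0.003875i  (running Σ = +0.136216-0.029460i)
  m=0: -0.301150-0.000000i × -0.059928+0.000000i = +0.018047+0.000000i  (running Σ = +0.154263-0.029460i)
  m=1: -0.076157+0.055213i × -0.251491-0.233210i = +0.032029+0.003875i  (running Σ = +0.186292-0.025585i)
  m=2: +0.118305-0.361599i × +0.021240+0.281181i = +0.104187+0.025585i  (running Σ = +0.290480+0.000000i)
Accumulated sum +0.290480+0.000000i; after 4π/(2l+1) scaling, +0.730055+0.000000i ⇒ P_2 = 0.730055

0.730055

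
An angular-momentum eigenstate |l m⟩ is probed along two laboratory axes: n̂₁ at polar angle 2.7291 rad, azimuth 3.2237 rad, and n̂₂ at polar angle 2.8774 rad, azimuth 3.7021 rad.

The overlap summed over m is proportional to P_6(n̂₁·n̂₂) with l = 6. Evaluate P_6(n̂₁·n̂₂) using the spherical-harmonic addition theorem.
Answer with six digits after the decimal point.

0.574520

Expand P_6 via completeness: Σ_{m} conj(Y_{6,m}) at Ω₁ times Y_{6,m} at Ω₂ —
  m=-6: 0.00177 + 0.00095j × -0.00015 + 0.00003j = -0.00000 - 0.00000j  (running Σ = -0.00000 - 0.00000j)
  m=-5: 0.01456 + 0.00634j × -0.00185 - 0.00065j = -0.00002 - 0.00002j  (running Σ = -0.00002 - 0.00002j)
  m=-4: 0.07181 + 0.02447j × -0.00954 - 0.01202j = -0.00039 - 0.00110j  (running Σ = -0.00041 - 0.00112j)
  m=-3: 0.23239 + 0.05843j × -0.00897 - 0.08068j = 0.00263 - 0.01927j  (running Σ = 0.00221 - 0.02039j)
  m=-2: 0.47189 + 0.07820j × 0.12437 - 0.25761j = 0.07883 - 0.11184j  (running Σ = 0.08105 - 0.13223j)
  m=-1: 0.46243 + 0.03805j × 0.50123 - 0.31460j = 0.24376 - 0.12641j  (running Σ = 0.32480 - 0.25863j)
  m=0: -0.13957 + 0.00000j × 0.39595 + 0.00000j = -0.05526 + 0.00000j  (running Σ = 0.26954 - 0.25863j)
  m=1: -0.46243 + 0.03805j × -0.50123 - 0.31460j = 0.24376 + 0.12641j  (running Σ = 0.51330 - 0.13223j)
  m=2: 0.47189 - 0.07820j × 0.12437 + 0.25761j = 0.07883 + 0.11184j  (running Σ = 0.59213 - 0.02039j)
  m=3: -0.23239 + 0.05843j × 0.00897 - 0.08068j = 0.00263 + 0.01927j  (running Σ = 0.59476 - 0.00112j)
  m=4: 0.07181 - 0.02447j × -0.00954 + 0.01202j = -0.00039 + 0.00110j  (running Σ = 0.59437 - 0.00002j)
  m=5: -0.01456 + 0.00634j × 0.00185 - 0.00065j = -0.00002 + 0.00002j  (running Σ = 0.59435 - 0.00000j)
  m=6: 0.00177 - 0.00095j × -0.00015 - 0.00003j = -0.00000 + 0.00000j  (running Σ = 0.59434 + 0.00000j)
Accumulated sum 0.59434 + 0.00000j; after 4π/(2l+1) scaling, 0.57452 + 0.00000j ⇒ P_6 = 0.574520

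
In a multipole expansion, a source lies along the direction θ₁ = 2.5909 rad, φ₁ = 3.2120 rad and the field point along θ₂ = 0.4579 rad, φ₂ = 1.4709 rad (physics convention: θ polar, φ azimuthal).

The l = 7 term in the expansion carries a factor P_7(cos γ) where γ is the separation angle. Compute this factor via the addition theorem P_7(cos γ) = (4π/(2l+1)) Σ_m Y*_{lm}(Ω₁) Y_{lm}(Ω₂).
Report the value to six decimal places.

0.253444

Addition theorem: P_7(cos γ) = (4π/15) Σ_m Y*_{lm}(Ω₁) Y_{lm}(Ω₂), m = −7…7:
  [-7]  conj(Y_{7,-7})(Ω₁) = -0.004733-0.002542i ; Y_{7,-7}(Ω₂) = -0.001062+0.001263i ; Δ = +0.000008-0.000003i
  [-6]  conj(Y_{7,-6})(Ω₁) = -0.029855-0.013420i ; Y_{7,-6}(Ω₂) = -0.010342-0.007066i ; Δ = +0.000214+0.000350i
  [-5]  conj(Y_{7,-5})(Ω₁) = -0.114056-0.041897i ; Y_{7,-5}(Ω₂) = +0.028067-0.051439i ; Δ = -0.005356+0.004691i
  [-4]  conj(Y_{7,-4})(Ω₁) = -0.290079-0.083925i ; Y_{7,-4}(Ω₂) = +0.172750+0.072953i ; Δ = -0.043988-0.035660i
  [-3]  conj(Y_{7,-3})(Ω₁) = -0.472451-0.101303i ; Y_{7,-3}(Ω₂) = -0.119829+0.387800i ; Δ = +0.095898-0.171078i
  [-2]  conj(Y_{7,-2})(Ω₁) = -0.380605-0.053952i ; Y_{7,-2}(Ω₂) = -0.512520-0.103782i ; Δ = +0.189469+0.067152i
  [-1]  conj(Y_{7,-1})(Ω₁) = +0.123882+0.008737i ; Y_{7,-1}(Ω₂) = +0.018649-0.186059i ; Δ = +0.003936-0.022886i
  [+0]  conj(Y_{7,0})(Ω₁) = +0.431535-0.000000i ; Y_{7,0}(Ω₂) = -0.412095+0.000000i ; Δ = -0.177834+0.000000i
  [+1]  conj(Y_{7,1})(Ω₁) = -0.123882+0.008737i ; Y_{7,1}(Ω₂) = -0.018649-0.186059i ; Δ = +0.003936+0.022886i
  [+2]  conj(Y_{7,2})(Ω₁) = -0.380605+0.053952i ; Y_{7,2}(Ω₂) = -0.512520+0.103782i ; Δ = +0.189469-0.067152i
  [+3]  conj(Y_{7,3})(Ω₁) = +0.472451-0.101303i ; Y_{7,3}(Ω₂) = +0.119829+0.387800i ; Δ = +0.095898+0.171078i
  [+4]  conj(Y_{7,4})(Ω₁) = -0.290079+0.083925i ; Y_{7,4}(Ω₂) = +0.172750-0.072953i ; Δ = -0.043988+0.035660i
  [+5]  conj(Y_{7,5})(Ω₁) = +0.114056-0.041897i ; Y_{7,5}(Ω₂) = -0.028067-0.051439i ; Δ = -0.005356-0.004691i
  [+6]  conj(Y_{7,6})(Ω₁) = -0.029855+0.013420i ; Y_{7,6}(Ω₂) = -0.010342+0.007066i ; Δ = +0.000214-0.000350i
  [+7]  conj(Y_{7,7})(Ω₁) = +0.004733-0.002542i ; Y_{7,7}(Ω₂) = +0.001062+0.001263i ; Δ = +0.000008+0.000003i
Total Σ_m = +0.302527+0.000000i. Multiply by 0.837758: +0.253444+0.000000i. P_7(cos γ) = 0.253444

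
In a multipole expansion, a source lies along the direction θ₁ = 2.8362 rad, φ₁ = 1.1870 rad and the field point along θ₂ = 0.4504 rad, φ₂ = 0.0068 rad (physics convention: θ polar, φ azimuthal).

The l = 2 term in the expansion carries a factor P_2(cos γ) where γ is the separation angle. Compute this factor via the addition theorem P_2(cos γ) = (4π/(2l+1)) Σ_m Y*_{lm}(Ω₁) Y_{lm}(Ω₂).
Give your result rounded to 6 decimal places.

Expand P_2 via completeness: Σ_{m} conj(Y_{2,m}) at Ω₁ times Y_{2,m} at Ω₂ —
  m=-2: Y*=-0.025128+0.024248i  Y=+0.073195-0.000996i  product -0.001815+0.001800i
  m=-1: Y*=-0.082951-0.205416i  Y=+0.302764-0.002059i  product -0.025538-0.062022i
  m=+0: Y*=+0.545248-0.000000i  Y=+0.451475+0.000000i  product +0.246166+0.000000i
  m=+1: Y*=+0.082951-0.205416i  Y=-0.302764-0.002059i  product -0.025538+0.062022i
  m=+2: Y*=-0.025128-0.024248i  Y=+0.073195+0.000996i  product -0.001815-0.001800i
Σ over m = +0.191460+0.000000i; ×(4π/5) → +0.481193+0.000000i. Real part: 0.481193

0.481193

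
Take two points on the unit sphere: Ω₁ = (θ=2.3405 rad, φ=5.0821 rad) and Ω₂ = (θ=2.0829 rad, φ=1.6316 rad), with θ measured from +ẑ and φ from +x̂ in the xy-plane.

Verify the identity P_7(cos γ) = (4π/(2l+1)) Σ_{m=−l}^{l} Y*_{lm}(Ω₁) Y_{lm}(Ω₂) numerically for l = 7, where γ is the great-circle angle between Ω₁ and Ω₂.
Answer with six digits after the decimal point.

Addition theorem: P_7(cos γ) = (4π/15) Σ_m Y*_{lm}(Ω₁) Y_{lm}(Ω₂), m = −7…7:
  m=-7: Y*=-0.025892-0.041890i  Y=+0.078970+0.174197i  product +0.005252-0.007818i
  m=-6: Y*=-0.107706+0.142427i  Y=+0.375801-0.143525i  product -0.020034+0.068983i
  m=-5: Y*=+0.356889+0.101759i  Y=-0.117295-0.373854i  product -0.003818-0.145360i
  m=-4: Y*=-0.041105-0.445761i  Y=-0.024477+0.006073i  product +0.003713+0.010661i
  m=-3: Y*=-0.167888+0.083528i  Y=-0.061190-0.331723i  product +0.037981+0.050581i
  m=-2: Y*=-0.196343-0.179070i  Y=-0.183189+0.022388i  product +0.039977+0.028408i
  m=-1: Y*=-0.115854+0.298955i  Y=-0.016292-0.267621i  product +0.081894+0.026134i
  m=+0: Y*=-0.177909-0.000000i  Y=-0.221506+0.000000i  product +0.039408+0.000000i
  m=+1: Y*=+0.115854+0.298955i  Y=+0.016292-0.267621i  product +0.081894-0.026134i
  m=+2: Y*=-0.196343+0.179070i  Y=-0.183189-0.022388i  product +0.039977-0.028408i
  m=+3: Y*=+0.167888+0.083528i  Y=+0.061190-0.331723i  product +0.037981-0.050581i
  m=+4: Y*=-0.041105+0.445761i  Y=-0.024477-0.006073i  product +0.003713-0.010661i
  m=+5: Y*=-0.356889+0.101759i  Y=+0.117295-0.373854i  product -0.003818+0.145360i
  m=+6: Y*=-0.107706-0.142427i  Y=+0.375801+0.143525i  product -0.020034-0.068983i
  m=+7: Y*=+0.025892-0.041890i  Y=-0.078970+0.174197i  product +0.005252+0.007818i
Total Σ_m = +0.329340+0.000000i. Multiply by 0.837758: +0.275907+0.000000i. P_7(cos γ) = 0.275907

0.275907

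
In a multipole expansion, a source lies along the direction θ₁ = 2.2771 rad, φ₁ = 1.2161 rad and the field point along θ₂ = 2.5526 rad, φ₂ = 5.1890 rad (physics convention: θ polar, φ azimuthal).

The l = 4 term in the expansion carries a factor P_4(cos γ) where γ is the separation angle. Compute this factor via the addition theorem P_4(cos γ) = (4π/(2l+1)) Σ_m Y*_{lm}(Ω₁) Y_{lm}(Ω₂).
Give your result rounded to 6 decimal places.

0.149890

Addition theorem: P_4(cos γ) = (4π/9) Σ_m Y*_{lm}(Ω₁) Y_{lm}(Ω₂), m = −4…4:
  [-4]  conj(Y_{4,-4})(Ω₁) = +0.022447-0.146525i ; Y_{4,-4}(Ω₂) = -0.013882-0.039794i ; Δ = -0.006142+0.001141i
  [-3]  conj(Y_{4,-3})(Ω₁) = +0.312745+0.173587i ; Y_{4,-3}(Ω₂) = +0.176657+0.025068i ; Δ = +0.050897+0.038505i
  [-2]  conj(Y_{4,-2})(Ω₁) = -0.286262+0.245749i ; Y_{4,-2}(Ω₂) = -0.229540+0.323180i ; Δ = -0.013712-0.148923i
  [-1]  conj(Y_{4,-1})(Ω₁) = +0.004166+0.011249i ; Y_{4,-1}(Ω₂) = -0.184443-0.357232i ; Δ = +0.003250-0.003563i
  [+0]  conj(Y_{4,0})(Ω₁) = -0.362494-0.000000i ; Y_{4,0}(Ω₂) = -0.106942+0.000000i ; Δ = +0.038766+0.000000i
  [+1]  conj(Y_{4,1})(Ω₁) = -0.004166+0.011249i ; Y_{4,1}(Ω₂) = +0.184443-0.357232i ; Δ = +0.003250+0.003563i
  [+2]  conj(Y_{4,2})(Ω₁) = -0.286262-0.245749i ; Y_{4,2}(Ω₂) = -0.229540-0.323180i ; Δ = -0.013712+0.148923i
  [+3]  conj(Y_{4,3})(Ω₁) = -0.312745+0.173587i ; Y_{4,3}(Ω₂) = -0.176657+0.025068i ; Δ = +0.050897-0.038505i
  [+4]  conj(Y_{4,4})(Ω₁) = +0.022447+0.146525i ; Y_{4,4}(Ω₂) = -0.013882+0.039794i ; Δ = -0.006142-0.001141i
Accumulated sum +0.107351-0.000000i; after 4π/(2l+1) scaling, +0.149890-0.000000i ⇒ P_4 = 0.149890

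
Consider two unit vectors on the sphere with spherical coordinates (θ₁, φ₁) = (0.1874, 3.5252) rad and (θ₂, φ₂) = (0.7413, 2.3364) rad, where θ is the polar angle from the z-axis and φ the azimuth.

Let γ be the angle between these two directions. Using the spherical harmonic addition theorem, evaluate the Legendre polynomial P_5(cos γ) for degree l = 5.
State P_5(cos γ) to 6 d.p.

-0.419042

Addition theorem: P_5(cos γ) = (4π/11) Σ_m Y*_{lm}(Ω₁) Y_{lm}(Ω₂), m = −5…5:
  m=-5: +0.000035-0.000098i × +0.041295+0.050399i = +0.000006-0.000002i  (running Σ = +0.000006-0.000002i)
  m=-4: +0.000063+0.001736i × -0.224360-0.017802i = +0.000017-0.000391i  (running Σ = +0.000023-0.000393i)
  m=-3: -0.007012-0.015703i × +0.310352-0.275520i = -0.006503-0.002942i  (running Σ = -0.006480-0.003334i)
  m=-2: +0.078875+0.076057i × -0.014260+0.360009i = -0.028506+0.027311i  (running Σ = -0.034986+0.023977i)
  m=-1: -0.390290-0.157522i × +0.060094+0.062522i = -0.013606-0.033868i  (running Σ = -0.048591-0.009891i)
  m=0: +0.704602-0.000000i × -0.382664+0.000000i = -0.269626+0.000000i  (running Σ = -0.318218-0.009891i)
  m=1: +0.390290-0.157522i × -0.060094+0.062522i = -0.013606+0.033868i  (running Σ = -0.331823+0.023977i)
  m=2: +0.078875-0.076057i × -0.014260-0.360009i = -0.028506-0.027311i  (running Σ = -0.360329-0.003334i)
  m=3: +0.007012-0.015703i × -0.310352-0.275520i = -0.006503+0.002942i  (running Σ = -0.366832-0.000393i)
  m=4: +0.000063-0.001736i × -0.224360+0.017802i = +0.000017+0.000391i  (running Σ = -0.366815-0.000002i)
  m=5: -0.000035-0.000098i × -0.041295+0.050399i = +0.000006+0.000002i  (running Σ = -0.366809-0.000000i)
Σ over m = -0.366809-0.000000i; ×(4π/11) → -0.419042-0.000000i. Real part: -0.419042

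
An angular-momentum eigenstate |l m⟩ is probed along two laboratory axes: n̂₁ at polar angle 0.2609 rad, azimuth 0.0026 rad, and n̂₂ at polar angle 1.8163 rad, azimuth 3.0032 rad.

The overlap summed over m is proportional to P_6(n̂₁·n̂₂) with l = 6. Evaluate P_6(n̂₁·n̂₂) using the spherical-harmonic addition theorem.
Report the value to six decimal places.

0.330410

Summing Y*_{l m}(θ₁,φ₁)·Y_{l m}(θ₂,φ₂) over m ∈ [−6, 6]; prefactor 4π/(2·6+1) = 0.966644:
  [-6]  conj(Y_{6,-6})(Ω₁) = 0.00014 + 0.00000j ; Y_{6,-6}(Ω₂) = 0.27149 + 0.29706j ; Δ = 0.00004 + 0.00004j
  [-5]  conj(Y_{6,-5})(Ω₁) = 0.00185 + 0.00002j ; Y_{6,-5}(Ω₂) = 0.26896 + 0.22287j ; Δ = 0.00049 + 0.00042j
  [-4]  conj(Y_{6,-4})(Ω₁) = 0.01464 + 0.00015j ; Y_{6,-4}(Ω₂) = -0.09410 - 0.05816j ; Δ = -0.00137 - 0.00087j
  [-3]  conj(Y_{6,-3})(Ω₁) = 0.07851 + 0.00061j ; Y_{6,-3}(Ω₂) = -0.31075 - 0.13698j ; Δ = -0.02431 - 0.01094j
  [-2]  conj(Y_{6,-2})(Ω₁) = 0.28069 + 0.00146j ; Y_{6,-2}(Ω₂) = 0.01529 + 0.00434j ; Δ = 0.00429 + 0.00124j
  [-1]  conj(Y_{6,-1})(Ω₁) = 0.59044 + 0.00154j ; Y_{6,-1}(Ω₂) = 0.32159 + 0.04479j ; Δ = 0.18981 + 0.02694j
  [+0]  conj(Y_{6,0})(Ω₁) = 0.40856 + 0.00000j ; Y_{6,0}(Ω₂) = 0.00959 + 0.00000j ; Δ = 0.00392 + 0.00000j
  [+1]  conj(Y_{6,1})(Ω₁) = -0.59044 + 0.00154j ; Y_{6,1}(Ω₂) = -0.32159 + 0.04479j ; Δ = 0.18981 - 0.02694j
  [+2]  conj(Y_{6,2})(Ω₁) = 0.28069 - 0.00146j ; Y_{6,2}(Ω₂) = 0.01529 - 0.00434j ; Δ = 0.00429 - 0.00124j
  [+3]  conj(Y_{6,3})(Ω₁) = -0.07851 + 0.00061j ; Y_{6,3}(Ω₂) = 0.31075 - 0.13698j ; Δ = -0.02431 + 0.01094j
  [+4]  conj(Y_{6,4})(Ω₁) = 0.01464 - 0.00015j ; Y_{6,4}(Ω₂) = -0.09410 + 0.05816j ; Δ = -0.00137 + 0.00087j
  [+5]  conj(Y_{6,5})(Ω₁) = -0.00185 + 0.00002j ; Y_{6,5}(Ω₂) = -0.26896 + 0.22287j ; Δ = 0.00049 - 0.00042j
  [+6]  conj(Y_{6,6})(Ω₁) = 0.00014 - 0.00000j ; Y_{6,6}(Ω₂) = 0.27149 - 0.29706j ; Δ = 0.00004 - 0.00004j
Σ over m = 0.34181 + 0.00000j; ×(4π/13) → 0.33041 + 0.00000j. Real part: 0.330410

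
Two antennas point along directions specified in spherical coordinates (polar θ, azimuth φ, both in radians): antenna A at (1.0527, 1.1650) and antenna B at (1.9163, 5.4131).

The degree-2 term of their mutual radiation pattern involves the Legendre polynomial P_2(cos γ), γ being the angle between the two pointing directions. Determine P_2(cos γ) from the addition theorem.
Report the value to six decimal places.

Term-by-term m-sum for l=2 (normalisation 4π/5 = 2.513274):
  [-2]  conj(Y_{2,-2})(Ω₁) = -0.20068 + 0.21148j ; Y_{2,-2}(Ω₂) = -0.05764 + 0.33708j ; Δ = -0.05972 - 0.07984j
  [-1]  conj(Y_{2,-1})(Ω₁) = 0.13121 + 0.30538j ; Y_{2,-1}(Ω₂) = -0.15873 - 0.18817j ; Δ = 0.03664 - 0.07316j
  [+0]  conj(Y_{2,0})(Ω₁) = -0.08334 + 0.00000j ; Y_{2,0}(Ω₂) = -0.20687 + 0.00000j ; Δ = 0.01724 + 0.00000j
  [+1]  conj(Y_{2,1})(Ω₁) = -0.13121 + 0.30538j ; Y_{2,1}(Ω₂) = 0.15873 - 0.18817j ; Δ = 0.03664 + 0.07316j
  [+2]  conj(Y_{2,2})(Ω₁) = -0.20068 - 0.21148j ; Y_{2,2}(Ω₂) = -0.05764 - 0.33708j ; Δ = -0.05972 + 0.07984j
Accumulated sum -0.02891 + 0.00000j; after 4π/(2l+1) scaling, -0.07267 + 0.00000j ⇒ P_2 = -0.072665

-0.072665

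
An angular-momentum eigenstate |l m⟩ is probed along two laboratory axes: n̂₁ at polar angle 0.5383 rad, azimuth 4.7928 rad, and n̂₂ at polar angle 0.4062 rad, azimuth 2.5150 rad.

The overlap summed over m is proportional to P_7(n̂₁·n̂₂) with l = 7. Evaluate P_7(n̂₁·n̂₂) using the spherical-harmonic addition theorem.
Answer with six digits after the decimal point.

Term-by-term m-sum for l=7 (normalisation 4π/15 = 0.837758):
  term(m=-7) = -0.00000 - 0.00000j   from Y*(Ω₁)=-0.00248 + 0.00394j, Y(Ω₂)=0.00024 + 0.00071j
  term(m=-6) = 0.00009 + 0.00017j   from Y*(Ω₁)=-0.02584 - 0.01353j, Y(Ω₂)=-0.00533 - 0.00379j
  term(m=-5) = 0.00151 - 0.00363j   from Y*(Ω₁)=0.04365 - 0.10265j, Y(Ω₂)=0.03523 - 0.00030j
  term(m=-4) = -0.03570 + 0.01158j   from Y*(Ω₁)=0.27185 + 0.09059j, Y(Ω₂)=-0.10542 + 0.07771j
  term(m=-3) = 0.13660 + 0.08379j   from Y*(Ω₁)=-0.11416 + 0.46403j, Y(Ω₂)=0.10198 - 0.31947j
  term(m=-2) = -0.03451 - 0.21830j   from Y*(Ω₁)=-0.40496 - 0.06569j, Y(Ω₂)=0.16824 + 0.51177j
  term(m=-1) = 0.02002 - 0.02343j   from Y*(Ω₁)=-0.00690 + 0.08556j, Y(Ω₂)=-0.29086 - 0.21055j
  term(m=+0) = 0.13499 + 0.00000j   from Y*(Ω₁)=-0.44129 + 0.00000j, Y(Ω₂)=-0.30590 + 0.00000j
  term(m=+1) = 0.02002 + 0.02343j   from Y*(Ω₁)=0.00690 + 0.08556j, Y(Ω₂)=0.29086 - 0.21055j
  term(m=+2) = -0.03451 + 0.21830j   from Y*(Ω₁)=-0.40496 + 0.06569j, Y(Ω₂)=0.16824 - 0.51177j
  term(m=+3) = 0.13660 - 0.08379j   from Y*(Ω₁)=0.11416 + 0.46403j, Y(Ω₂)=-0.10198 - 0.31947j
  term(m=+4) = -0.03570 - 0.01158j   from Y*(Ω₁)=0.27185 - 0.09059j, Y(Ω₂)=-0.10542 - 0.07771j
  term(m=+5) = 0.00151 + 0.00363j   from Y*(Ω₁)=-0.04365 - 0.10265j, Y(Ω₂)=-0.03523 - 0.00030j
  term(m=+6) = 0.00009 - 0.00017j   from Y*(Ω₁)=-0.02584 + 0.01353j, Y(Ω₂)=-0.00533 + 0.00379j
  term(m=+7) = -0.00000 + 0.00000j   from Y*(Ω₁)=0.00248 + 0.00394j, Y(Ω₂)=-0.00024 + 0.00071j
Total Σ_m = 0.31100 - 0.00000j. Multiply by 0.837758: 0.26054 - 0.00000j. P_7(cos γ) = 0.260541

0.260541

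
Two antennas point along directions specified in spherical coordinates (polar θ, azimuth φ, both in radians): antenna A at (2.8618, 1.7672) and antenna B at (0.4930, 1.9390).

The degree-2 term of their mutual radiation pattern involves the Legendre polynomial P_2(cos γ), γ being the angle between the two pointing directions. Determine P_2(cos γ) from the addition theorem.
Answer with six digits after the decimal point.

Summing Y*_{l m}(θ₁,φ₁)·Y_{l m}(θ₂,φ₂) over m ∈ [−2, 2]; prefactor 4π/(2·2+1) = 2.513274:
  m=-2: -0.02721 - 0.01128j × -0.06410 + 0.05811j = 0.00240 - 0.00086j  (running Σ = 0.00240 - 0.00086j)
  m=-1: 0.04001 - 0.20111j × -0.11593 - 0.30050j = -0.06507 + 0.01129j  (running Σ = -0.06267 + 0.01043j)
  m=0: 0.55863 + 0.00000j × 0.41885 + 0.00000j = 0.23398 + 0.00000j  (running Σ = 0.17131 + 0.01043j)
  m=1: -0.04001 - 0.20111j × 0.11593 - 0.30050j = -0.06507 - 0.01129j  (running Σ = 0.10624 - 0.00086j)
  m=2: -0.02721 + 0.01128j × -0.06410 - 0.05811j = 0.00240 + 0.00086j  (running Σ = 0.10864 - 0.00000j)
Accumulated sum 0.10864 - 0.00000j; after 4π/(2l+1) scaling, 0.27304 - 0.00000j ⇒ P_2 = 0.273044

0.273044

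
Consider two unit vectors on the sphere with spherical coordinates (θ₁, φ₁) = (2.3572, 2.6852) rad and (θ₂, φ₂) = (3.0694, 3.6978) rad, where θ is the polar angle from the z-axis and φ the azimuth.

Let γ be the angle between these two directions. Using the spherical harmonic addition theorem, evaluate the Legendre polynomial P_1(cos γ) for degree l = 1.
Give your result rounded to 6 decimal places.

Addition theorem: P_1(cos γ) = (4π/3) Σ_m Y*_{lm}(Ω₁) Y_{lm}(Ω₂), m = −1…1:
  [-1]  conj(Y_{1,-1})(Ω₁) = -0.21908 + 0.10756j ; Y_{1,-1}(Ω₂) = -0.02116 + 0.01316j ; Δ = 0.00322 - 0.00516j
  [+0]  conj(Y_{1,0})(Ω₁) = -0.34584 + 0.00000j ; Y_{1,0}(Ω₂) = -0.48733 + 0.00000j ; Δ = 0.16854 + 0.00000j
  [+1]  conj(Y_{1,1})(Ω₁) = 0.21908 + 0.10756j ; Y_{1,1}(Ω₂) = 0.02116 + 0.01316j ; Δ = 0.00322 + 0.00516j
Accumulated sum 0.17498 + 0.00000j; after 4π/(2l+1) scaling, 0.73296 + 0.00000j ⇒ P_1 = 0.732961

0.732961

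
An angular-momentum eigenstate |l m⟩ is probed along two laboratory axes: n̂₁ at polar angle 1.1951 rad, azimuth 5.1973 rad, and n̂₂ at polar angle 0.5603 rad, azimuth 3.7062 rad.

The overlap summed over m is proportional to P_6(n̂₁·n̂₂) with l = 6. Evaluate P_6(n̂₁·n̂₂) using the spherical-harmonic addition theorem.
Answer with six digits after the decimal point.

0.222803

Expand P_6 via completeness: Σ_{m} conj(Y_{6,m}) at Ω₁ times Y_{6,m} at Ω₂ —
  [-6]  conj(Y_{6,-6})(Ω₁) = 0.30466 - 0.07202j ; Y_{6,-6}(Ω₂) = -0.01056 + 0.00265j ; Δ = -0.00302 + 0.00157j
  [-5]  conj(Y_{6,-5})(Ω₁) = 0.28110 + 0.32242j ; Y_{6,-5}(Ω₂) = 0.05707 + 0.01882j ; Δ = 0.00997 + 0.02369j
  [-4]  conj(Y_{6,-4})(Ω₁) = -0.04633 + 0.11985j ; Y_{6,-4}(Ω₂) = -0.12451 - 0.15160j ; Δ = 0.02394 - 0.00790j
  [-3]  conj(Y_{6,-3})(Ω₁) = 0.29031 - 0.03385j ; Y_{6,-3}(Ω₂) = 0.04973 + 0.40220j ; Δ = 0.02805 + 0.11508j
  [-2]  conj(Y_{6,-2})(Ω₁) = 0.13151 + 0.19183j ; Y_{6,-2}(Ω₂) = 0.19954 - 0.42211j ; Δ = 0.10721 - 0.01724j
  [-1]  conj(Y_{6,-1})(Ω₁) = 0.10220 - 0.19398j ; Y_{6,-1}(Ω₂) = -0.07283 + 0.04613j ; Δ = 0.00150 + 0.01884j
  [+0]  conj(Y_{6,0})(Ω₁) = 0.25367 + 0.00000j ; Y_{6,0}(Ω₂) = -0.41323 + 0.00000j ; Δ = -0.10482 + 0.00000j
  [+1]  conj(Y_{6,1})(Ω₁) = -0.10220 - 0.19398j ; Y_{6,1}(Ω₂) = 0.07283 + 0.04613j ; Δ = 0.00150 - 0.01884j
  [+2]  conj(Y_{6,2})(Ω₁) = 0.13151 - 0.19183j ; Y_{6,2}(Ω₂) = 0.19954 + 0.42211j ; Δ = 0.10721 + 0.01724j
  [+3]  conj(Y_{6,3})(Ω₁) = -0.29031 - 0.03385j ; Y_{6,3}(Ω₂) = -0.04973 + 0.40220j ; Δ = 0.02805 - 0.11508j
  [+4]  conj(Y_{6,4})(Ω₁) = -0.04633 - 0.11985j ; Y_{6,4}(Ω₂) = -0.12451 + 0.15160j ; Δ = 0.02394 + 0.00790j
  [+5]  conj(Y_{6,5})(Ω₁) = -0.28110 + 0.32242j ; Y_{6,5}(Ω₂) = -0.05707 + 0.01882j ; Δ = 0.00997 - 0.02369j
  [+6]  conj(Y_{6,6})(Ω₁) = 0.30466 + 0.07202j ; Y_{6,6}(Ω₂) = -0.01056 - 0.00265j ; Δ = -0.00302 - 0.00157j
Total Σ_m = 0.23049 + 0.00000j. Multiply by 0.966644: 0.22280 + 0.00000j. P_6(cos γ) = 0.222803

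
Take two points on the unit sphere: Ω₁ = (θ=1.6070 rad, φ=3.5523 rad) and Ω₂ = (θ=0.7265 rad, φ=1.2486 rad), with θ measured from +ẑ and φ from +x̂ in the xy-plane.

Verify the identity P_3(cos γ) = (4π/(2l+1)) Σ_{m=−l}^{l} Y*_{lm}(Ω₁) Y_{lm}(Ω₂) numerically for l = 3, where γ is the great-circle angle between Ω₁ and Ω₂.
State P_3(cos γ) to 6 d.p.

0.445254

Expand P_3 via completeness: Σ_{m} conj(Y_{3,m}) at Ω₁ times Y_{3,m} at Ω₂ —
  term(m=-3) = +0.041208+0.029914i   from Y*(Ω₁)=-0.138345-0.392751i, Y(Ω₂)=-0.100636+0.069472i
  term(m=-2) = +0.001305+0.012384i   from Y*(Ω₁)=-0.025165-0.027046i, Y(Ω₂)=-0.269482-0.202487i
  term(m=-1) = +0.082663-0.091831i   from Y*(Ω₁)=+0.294170+0.128103i, Y(Ω₂)=+0.121938-0.365270i
  term(m=+0) = -0.002326+0.000000i   from Y*(Ω₁)=+0.040434-0.000000i, Y(Ω₂)=-0.057517+0.000000i
  term(m=+1) = +0.082663+0.091831i   from Y*(Ω₁)=-0.294170+0.128103i, Y(Ω₂)=-0.121938-0.365270i
  term(m=+2) = +0.001305-0.012384i   from Y*(Ω₁)=-0.025165+0.027046i, Y(Ω₂)=-0.269482+0.202487i
  term(m=+3) = +0.041208-0.029914i   from Y*(Ω₁)=+0.138345-0.392751i, Y(Ω₂)=+0.100636+0.069472i
Accumulated sum +0.248025+0.000000i; after 4π/(2l+1) scaling, +0.445254+0.000000i ⇒ P_3 = 0.445254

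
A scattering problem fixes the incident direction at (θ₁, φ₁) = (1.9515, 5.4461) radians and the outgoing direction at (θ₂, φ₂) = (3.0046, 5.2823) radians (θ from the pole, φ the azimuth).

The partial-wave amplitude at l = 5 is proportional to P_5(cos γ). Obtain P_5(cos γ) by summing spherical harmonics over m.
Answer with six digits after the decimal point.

Term-by-term m-sum for l=5 (normalisation 4π/11 = 1.142397):
  m=-5: Y*=(-0.160996, 0.276700)  Y=(0.000006, -0.000021)  product (0.000005, 0.000005)
  m=-4: Y*=(0.396538, -0.083172)  Y=(0.000329, 0.000384)  product (0.000162, 0.000125)
  m=-3: Y*=(-0.054254, -0.039586)  Y=(-0.006834, 0.000956)  product (0.000409, 0.000219)
  m=-2: Y*=(-0.032811, -0.316267)  Y=(0.025429, -0.055304)  product (-0.018325, -0.006228)
  m=-1: Y*=(-0.106054, 0.117626)  Y=(0.176647, 0.275647)  product (-0.051157, -0.008455)
  m=+0: Y*=(-0.284037, -0.000000)  Y=(-0.808378, 0.000000)  product (0.229609, 0.000000)
  m=+1: Y*=(0.106054, 0.117626)  Y=(-0.176647, 0.275647)  product (-0.051157, 0.008455)
  m=+2: Y*=(-0.032811, 0.316267)  Y=(0.025429, 0.055304)  product (-0.018325, 0.006228)
  m=+3: Y*=(0.054254, -0.039586)  Y=(0.006834, 0.000956)  product (0.000409, -0.000219)
  m=+4: Y*=(0.396538, 0.083172)  Y=(0.000329, -0.000384)  product (0.000162, -0.000125)
  m=+5: Y*=(0.160996, 0.276700)  Y=(-0.000006, -0.000021)  product (0.000005, -0.000005)
Total Σ_m = (0.091796, 0.000000). Multiply by 1.142397: (0.104867, 0.000000). P_5(cos γ) = 0.104867

0.104867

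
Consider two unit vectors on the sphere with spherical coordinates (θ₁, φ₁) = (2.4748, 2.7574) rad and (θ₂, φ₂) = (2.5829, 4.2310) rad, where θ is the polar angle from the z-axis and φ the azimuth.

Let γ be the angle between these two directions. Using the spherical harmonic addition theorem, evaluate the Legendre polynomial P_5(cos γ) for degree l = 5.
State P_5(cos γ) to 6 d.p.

Expand P_5 via completeness: Σ_{m} conj(Y_{5,m}) at Ω₁ times Y_{5,m} at Ω₂ —
  m=-5: (0.014408, 0.039450) × (-0.013020, -0.014414) = (0.000381, -0.000721)  (running Σ = (0.000381, -0.000721))
  m=-4: (-0.005741, 0.168647) × (0.034132, -0.092140) = (0.015343, 0.006285)  (running Σ = (0.015724, 0.005564))
  m=-3: (-0.151478, 0.340832) × (0.279649, -0.035602) = (-0.030226, 0.100706)  (running Σ = (-0.014502, 0.106270))
  m=-2: (-0.312250, 0.301802) × (0.266891, 0.383478) = (-0.199071, -0.039193)  (running Σ = (-0.213573, 0.067077))
  m=-1: (-0.066550, 0.026905) × (-0.140743, 0.269428) = (0.002118, -0.021717)  (running Σ = (-0.211456, 0.045360))
  m=0: (0.386234, -0.000000) × (0.273813, 0.000000) = (0.105756, 0.000000)  (running Σ = (-0.105700, 0.045360))
  m=1: (0.066550, 0.026905) × (0.140743, 0.269428) = (0.002118, 0.021717)  (running Σ = (-0.103582, 0.067077))
  m=2: (-0.312250, -0.301802) × (0.266891, -0.383478) = (-0.199071, 0.039193)  (running Σ = (-0.302653, 0.106270))
  m=3: (0.151478, 0.340832) × (-0.279649, -0.035602) = (-0.030226, -0.100706)  (running Σ = (-0.332880, 0.005564))
  m=4: (-0.005741, -0.168647) × (0.034132, 0.092140) = (0.015343, -0.006285)  (running Σ = (-0.317536, -0.000721))
  m=5: (-0.014408, 0.039450) × (0.013020, -0.014414) = (0.000381, 0.000721)  (running Σ = (-0.317155, -0.000000))
Σ over m = (-0.317155, -0.000000); ×(4π/11) → (-0.362317, -0.000000). Real part: -0.362317

-0.362317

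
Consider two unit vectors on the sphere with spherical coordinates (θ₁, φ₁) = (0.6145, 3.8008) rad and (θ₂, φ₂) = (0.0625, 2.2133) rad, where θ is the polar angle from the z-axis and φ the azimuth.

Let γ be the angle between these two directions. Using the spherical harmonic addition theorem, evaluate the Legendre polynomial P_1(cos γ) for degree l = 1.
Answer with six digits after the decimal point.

Expand P_1 via completeness: Σ_{m} conj(Y_{1,m}) at Ω₁ times Y_{1,m} at Ω₂ —
  [-1]  conj(Y_{1,-1})(Ω₁) = (-0.157459, -0.122005) ; Y_{1,-1}(Ω₂) = (-0.012930, -0.017276) ; Δ = (-0.000072, 0.004298)
  [+0]  conj(Y_{1,0})(Ω₁) = (0.399218, -0.000000) ; Y_{1,0}(Ω₂) = (0.487649, 0.000000) ; Δ = (0.194678, 0.000000)
  [+1]  conj(Y_{1,1})(Ω₁) = (0.157459, -0.122005) ; Y_{1,1}(Ω₂) = (0.012930, -0.017276) ; Δ = (-0.000072, -0.004298)
Σ over m = (0.194535, 0.000000); ×(4π/3) → (0.814865, 0.000000). Real part: 0.814865

0.814865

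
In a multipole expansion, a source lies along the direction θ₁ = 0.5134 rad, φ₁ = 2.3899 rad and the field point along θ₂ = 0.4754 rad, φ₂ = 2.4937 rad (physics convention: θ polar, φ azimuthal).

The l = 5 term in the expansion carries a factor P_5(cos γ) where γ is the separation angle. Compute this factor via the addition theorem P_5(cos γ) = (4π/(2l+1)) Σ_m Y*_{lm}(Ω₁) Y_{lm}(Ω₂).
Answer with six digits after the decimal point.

Term-by-term m-sum for l=5 (normalisation 4π/11 = 1.142397):
  m=-5: +0.010819-0.007673i × +0.009278+0.000911i = +0.000107-0.000061i  (running Σ = +0.000107-0.000061i)
  m=-4: -0.073717-0.009999i × -0.048820+0.029933i = +0.003898-0.001718i  (running Σ = +0.004006-0.001780i)
  m=-3: +0.151014+0.185119i × +0.073886-0.188879i = +0.046123-0.014846i  (running Σ = +0.050129-0.016625i)
  m=-2: +0.030616-0.453483i × +0.117568+0.416672i = +0.192553-0.040558i  (running Σ = +0.242682-0.057184i)
  m=-1: -0.283585+0.265085i × -0.357202-0.270361i = +0.172966-0.018019i  (running Σ = +0.415647-0.075202i)
  m=0: -0.187705-0.000000i × -0.100492+0.000000i = +0.018863+0.000000i  (running Σ = +0.434510-0.075202i)
  m=1: +0.283585+0.265085i × +0.357202-0.270361i = +0.172966+0.018019i  (running Σ = +0.607476-0.057184i)
  m=2: +0.030616+0.453483i × +0.117568-0.416672i = +0.192553+0.040558i  (running Σ = +0.800029-0.016625i)
  m=3: -0.151014+0.185119i × -0.073886-0.188879i = +0.046123+0.014846i  (running Σ = +0.846152-0.001780i)
  m=4: -0.073717+0.009999i × -0.048820-0.029933i = +0.003898+0.001718i  (running Σ = +0.850050-0.000061i)
  m=5: -0.010819-0.007673i × -0.009278+0.000911i = +0.000107+0.000061i  (running Σ = +0.850158+0.000000i)
Total Σ_m = +0.850158+0.000000i. Multiply by 1.142397: +0.971218+0.000000i. P_5(cos γ) = 0.971218

0.971218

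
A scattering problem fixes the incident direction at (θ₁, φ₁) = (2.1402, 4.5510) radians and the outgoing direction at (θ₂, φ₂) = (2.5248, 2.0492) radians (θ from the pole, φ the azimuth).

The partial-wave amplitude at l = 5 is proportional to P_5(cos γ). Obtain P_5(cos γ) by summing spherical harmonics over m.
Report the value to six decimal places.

0.090811

Expand P_5 via completeness: Σ_{m} conj(Y_{5,m}) at Ω₁ times Y_{5,m} at Ω₂ —
  term(m=-5) = (0.005901, -0.000339)   from Y*(Ω₁)=(-0.142043, -0.136050), Y(Ω₂)=(-0.020475, 0.021997)
  term(m=-4) = (-0.044562, -0.029350)   from Y*(Ω₁)=(-0.318026, 0.239542), Y(Ω₂)=(0.045050, 0.126222)
  term(m=-3) = (0.038100, 0.104837)   from Y*(Ω₁)=(0.155456, 0.295589), Y(Ω₂)=(0.330930, 0.045146)
  term(m=-2) = (-0.010978, 0.036625)   from Y*(Ω₁)=(-0.078686, 0.026319), Y(Ω₂)=(0.265495, -0.376657)
  term(m=-1) = (0.051021, -0.037971)   from Y*(Ω₁)=(0.056137, 0.344810), Y(Ω₂)=(-0.083810, -0.161613)
  term(m=+0) = (0.000527, 0.000000)   from Y*(Ω₁)=(0.001500, -0.000000), Y(Ω₂)=(0.351448, 0.000000)
  term(m=+1) = (0.051021, 0.037971)   from Y*(Ω₁)=(-0.056137, 0.344810), Y(Ω₂)=(0.083810, -0.161613)
  term(m=+2) = (-0.010978, -0.036625)   from Y*(Ω₁)=(-0.078686, -0.026319), Y(Ω₂)=(0.265495, 0.376657)
  term(m=+3) = (0.038100, -0.104837)   from Y*(Ω₁)=(-0.155456, 0.295589), Y(Ω₂)=(-0.330930, 0.045146)
  term(m=+4) = (-0.044562, 0.029350)   from Y*(Ω₁)=(-0.318026, -0.239542), Y(Ω₂)=(0.045050, -0.126222)
  term(m=+5) = (0.005901, 0.000339)   from Y*(Ω₁)=(0.142043, -0.136050), Y(Ω₂)=(0.020475, 0.021997)
Σ over m = (0.079491, 0.000000); ×(4π/11) → (0.090811, 0.000000). Real part: 0.090811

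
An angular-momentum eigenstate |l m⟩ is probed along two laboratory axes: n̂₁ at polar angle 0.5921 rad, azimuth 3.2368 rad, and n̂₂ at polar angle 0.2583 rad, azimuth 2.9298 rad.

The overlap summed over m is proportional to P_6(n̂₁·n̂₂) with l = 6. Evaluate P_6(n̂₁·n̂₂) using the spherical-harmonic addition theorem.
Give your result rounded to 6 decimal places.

Summing Y*_{l m}(θ₁,φ₁)·Y_{l m}(θ₂,φ₂) over m ∈ [−6, 6]; prefactor 4π/(2·6+1) = 0.966644:
  m=-6: Y*=(0.012281, 0.007893)  Y=(0.000040, 0.000128)  product (-0.000001, 0.000002)
  m=-5: Y*=(-0.066829, -0.034456)  Y=(-0.000862, -0.001534)  product (0.000005, 0.000132)
  m=-4: Y*=(0.211247, 0.084578)  Y=(0.009335, 0.010566)  product (0.001078, 0.003022)
  m=-3: Y*=(-0.412339, -0.121084)  Y=(-0.061521, -0.045365)  product (0.019875, 0.026155)
  m=-2: Y*=(0.423419, 0.081614)  Y=(0.252014, 0.113628)  product (0.097434, 0.068680)
  m=-1: Y*=(0.002211, 0.000211)  Y=(-0.576083, -0.123868)  product (-0.001248, -0.000395)
  m=+0: Y*=(-0.421840, -0.000000)  Y=(0.418502, 0.000000)  product (-0.176541, -0.000000)
  m=+1: Y*=(-0.002211, 0.000211)  Y=(0.576083, -0.123868)  product (-0.001248, 0.000395)
  m=+2: Y*=(0.423419, -0.081614)  Y=(0.252014, -0.113628)  product (0.097434, -0.068680)
  m=+3: Y*=(0.412339, -0.121084)  Y=(0.061521, -0.045365)  product (0.019875, -0.026155)
  m=+4: Y*=(0.211247, -0.084578)  Y=(0.009335, -0.010566)  product (0.001078, -0.003022)
  m=+5: Y*=(0.066829, -0.034456)  Y=(0.000862, -0.001534)  product (0.000005, -0.000132)
  m=+6: Y*=(0.012281, -0.007893)  Y=(0.000040, -0.000128)  product (-0.000001, -0.000002)
Accumulated sum (0.057746, 0.000000); after 4π/(2l+1) scaling, (0.055820, 0.000000) ⇒ P_6 = 0.055820

0.055820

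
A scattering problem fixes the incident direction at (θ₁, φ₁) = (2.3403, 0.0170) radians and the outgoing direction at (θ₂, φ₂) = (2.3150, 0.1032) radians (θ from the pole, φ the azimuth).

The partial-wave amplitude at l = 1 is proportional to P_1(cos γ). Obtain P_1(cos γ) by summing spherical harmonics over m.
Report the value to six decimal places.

0.997718

Term-by-term m-sum for l=1 (normalisation 4π/3 = 4.188790):
  [-1]  conj(Y_{1,-1})(Ω₁) = +0.248117+0.004218i ; Y_{1,-1}(Ω₂) = +0.252803-0.026182i ; Δ = +0.062835-0.005430i
  [+0]  conj(Y_{1,0})(Ω₁) = -0.339959-0.000000i ; Y_{1,0}(Ω₂) = -0.330973+0.000000i ; Δ = +0.112517+0.000000i
  [+1]  conj(Y_{1,1})(Ω₁) = -0.248117+0.004218i ; Y_{1,1}(Ω₂) = -0.252803-0.026182i ; Δ = +0.062835+0.005430i
Σ over m = +0.238188+0.000000i; ×(4π/3) → +0.997718+0.000000i. Real part: 0.997718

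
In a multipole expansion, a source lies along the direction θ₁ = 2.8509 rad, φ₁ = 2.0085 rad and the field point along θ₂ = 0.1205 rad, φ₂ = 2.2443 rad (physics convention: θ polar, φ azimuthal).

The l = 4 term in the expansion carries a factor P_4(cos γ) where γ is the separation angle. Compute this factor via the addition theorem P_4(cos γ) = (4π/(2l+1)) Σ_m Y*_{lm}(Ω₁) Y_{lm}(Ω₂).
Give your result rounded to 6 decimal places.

0.319168

Summing Y*_{l m}(θ₁,φ₁)·Y_{l m}(θ₂,φ₂) over m ∈ [−4, 4]; prefactor 4π/(2·4+1) = 1.396263:
  m=-4: Y*=-0.00053 + 0.00294j  Y=-0.00008 - 0.00004j  product 0.00000 - 0.00000j
  m=-3: Y*=-0.02730 + 0.00720j  Y=0.00194 - 0.00094j  product -0.00005 + 0.00004j
  m=-2: Y*=-0.09551 - 0.11447j  Y=-0.00633 + 0.02780j  product 0.00379 - 0.00193j
  m=-1: Y*=0.18858 - 0.40298j  Y=-0.13729 - 0.17205j  product -0.09522 + 0.02288j
  m=+0: Y*=0.52366 + 0.00000j  Y=0.78591 + 0.00000j  product 0.41155 + 0.00000j
  m=+1: Y*=-0.18858 - 0.40298j  Y=0.13729 - 0.17205j  product -0.09522 - 0.02288j
  m=+2: Y*=-0.09551 + 0.11447j  Y=-0.00633 - 0.02780j  product 0.00379 + 0.00193j
  m=+3: Y*=0.02730 + 0.00720j  Y=-0.00194 - 0.00094j  product -0.00005 - 0.00004j
  m=+4: Y*=-0.00053 - 0.00294j  Y=-0.00008 + 0.00004j  product 0.00000 + 0.00000j
Σ over m = 0.22859 - 0.00000j; ×(4π/9) → 0.31917 - 0.00000j. Real part: 0.319168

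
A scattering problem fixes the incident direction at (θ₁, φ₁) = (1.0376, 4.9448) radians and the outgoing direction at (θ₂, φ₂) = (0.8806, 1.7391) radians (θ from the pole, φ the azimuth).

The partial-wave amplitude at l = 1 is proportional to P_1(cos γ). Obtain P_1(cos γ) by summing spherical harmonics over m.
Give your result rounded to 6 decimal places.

Term-by-term m-sum for l=1 (normalisation 4π/3 = 4.188790):
  m=-1: Y*=(0.068530, -0.289535)  Y=(-0.044628, -0.262653)  product (-0.079106, -0.005078)
  m=+0: Y*=(0.248351, -0.000000)  Y=(0.311088, 0.000000)  product (0.077259, 0.000000)
  m=+1: Y*=(-0.068530, -0.289535)  Y=(0.044628, -0.262653)  product (-0.079106, 0.005078)
Accumulated sum (-0.080953, 0.000000); after 4π/(2l+1) scaling, (-0.339094, 0.000000) ⇒ P_1 = -0.339094

-0.339094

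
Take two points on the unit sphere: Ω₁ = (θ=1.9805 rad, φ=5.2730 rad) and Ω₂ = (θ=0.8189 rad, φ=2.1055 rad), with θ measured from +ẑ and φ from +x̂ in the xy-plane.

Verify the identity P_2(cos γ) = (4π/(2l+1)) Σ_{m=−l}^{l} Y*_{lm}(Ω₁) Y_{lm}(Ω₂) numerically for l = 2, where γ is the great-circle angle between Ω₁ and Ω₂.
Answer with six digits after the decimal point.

0.830471

Term-by-term m-sum for l=2 (normalisation 4π/5 = 2.513274):
  term(m=-2) = 0.06688 + 0.00347j   from Y*(Ω₁)=-0.14123 - 0.29269j, Y(Ω₂)=-0.09905 + 0.18070j
  term(m=-1) = 0.10875 + 0.00282j   from Y*(Ω₁)=-0.15008 + 0.23906j, Y(Ω₂)=-0.19640 - 0.33161j
  term(m=+0) = -0.02083 + 0.00000j   from Y*(Ω₁)=-0.16526 + 0.00000j, Y(Ω₂)=0.12602 + 0.00000j
  term(m=+1) = 0.10875 - 0.00282j   from Y*(Ω₁)=0.15008 + 0.23906j, Y(Ω₂)=0.19640 - 0.33161j
  term(m=+2) = 0.06688 - 0.00347j   from Y*(Ω₁)=-0.14123 + 0.29269j, Y(Ω₂)=-0.09905 - 0.18070j
Total Σ_m = 0.33043 + 0.00000j. Multiply by 2.513274: 0.83047 + 0.00000j. P_2(cos γ) = 0.830471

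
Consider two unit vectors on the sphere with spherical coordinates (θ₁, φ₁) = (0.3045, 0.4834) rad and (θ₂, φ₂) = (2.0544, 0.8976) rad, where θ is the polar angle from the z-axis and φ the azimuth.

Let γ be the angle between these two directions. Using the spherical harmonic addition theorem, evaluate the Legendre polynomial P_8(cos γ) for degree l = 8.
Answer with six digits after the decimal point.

-0.040976

Term-by-term m-sum for l=8 (normalisation 4π/17 = 0.739198):
  m=-8: Y*=-0.000025-0.000022i  Y=+0.121286-0.152093i  product -0.000006+0.000001i
  m=-7: Y*=-0.000416-0.000103i  Y=-0.408673+0.000006i  product +0.000170+0.000042i
  m=-6: Y*=-0.003359+0.000826i  Y=+0.253483+0.317849i  product -0.001114-0.000858i
  m=-5: Y*=-0.014989+0.013268i  Y=+0.011119-0.048717i  product +0.000480+0.000878i
  m=-4: Y*=-0.030244+0.079673i  Y=+0.296398-0.142741i  product +0.002408+0.027932i
  m=-3: Y*=+0.031450+0.259524i  Y=-0.202687-0.097607i  product +0.018957-0.055672i
  m=-2: Y*=+0.302763+0.438775i  Y=-0.050381-0.220731i  product +0.081598-0.088935i
  m=-1: Y*=+0.493293+0.258949i  Y=-0.171642+0.215233i  product -0.140404+0.061726i
  m=+0: Y*=-0.107796-0.000000i  Y=-0.189162+0.000000i  product +0.020391+0.000000i
  m=+1: Y*=-0.493293+0.258949i  Y=+0.171642+0.215233i  product -0.140404-0.061726i
  m=+2: Y*=+0.302763-0.438775i  Y=-0.050381+0.220731i  product +0.081598+0.088935i
  m=+3: Y*=-0.031450+0.259524i  Y=+0.202687-0.097607i  product +0.018957+0.055672i
  m=+4: Y*=-0.030244-0.079673i  Y=+0.296398+0.142741i  product +0.002408-0.027932i
  m=+5: Y*=+0.014989+0.013268i  Y=-0.011119-0.048717i  product +0.000480-0.000878i
  m=+6: Y*=-0.003359-0.000826i  Y=+0.253483-0.317849i  product -0.001114+0.000858i
  m=+7: Y*=+0.000416-0.000103i  Y=+0.408673+0.000006i  product +0.000170-0.000042i
  m=+8: Y*=-0.000025+0.000022i  Y=+0.121286+0.152093i  product -0.000006-0.000001i
Total Σ_m = -0.055433-0.000000i. Multiply by 0.739198: -0.040976-0.000000i. P_8(cos γ) = -0.040976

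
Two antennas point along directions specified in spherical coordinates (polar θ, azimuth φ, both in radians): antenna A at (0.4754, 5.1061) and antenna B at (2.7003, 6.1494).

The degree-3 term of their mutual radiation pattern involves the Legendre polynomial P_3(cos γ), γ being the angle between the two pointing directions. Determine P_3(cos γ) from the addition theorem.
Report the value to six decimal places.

0.180308

Addition theorem: P_3(cos γ) = (4π/7) Σ_m Y*_{lm}(Ω₁) Y_{lm}(Ω₂), m = −3…3:
  m=-3: Y*=-0.037004+0.015196i  Y=+0.029924+0.012700i  product -0.001300-0.000015i
  m=-2: Y*=-0.134324-0.134869i  Y=-0.162574-0.044569i  product +0.015827+0.027913i
  m=-1: Y*=+0.167541-0.403325i  Y=+0.422422+0.056853i  product +0.093703-0.160848i
  m=+0: Y*=+0.316061-0.000000i  Y=-0.367083+0.000000i  product -0.116021+0.000000i
  m=+1: Y*=-0.167541-0.403325i  Y=-0.422422+0.056853i  product +0.093703+0.160848i
  m=+2: Y*=-0.134324+0.134869i  Y=-0.162574+0.044569i  product +0.015827-0.027913i
  m=+3: Y*=+0.037004+0.015196i  Y=-0.029924+0.012700i  product -0.001300+0.000015i
Accumulated sum +0.100439+0.000000i; after 4π/(2l+1) scaling, +0.180308+0.000000i ⇒ P_3 = 0.180308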